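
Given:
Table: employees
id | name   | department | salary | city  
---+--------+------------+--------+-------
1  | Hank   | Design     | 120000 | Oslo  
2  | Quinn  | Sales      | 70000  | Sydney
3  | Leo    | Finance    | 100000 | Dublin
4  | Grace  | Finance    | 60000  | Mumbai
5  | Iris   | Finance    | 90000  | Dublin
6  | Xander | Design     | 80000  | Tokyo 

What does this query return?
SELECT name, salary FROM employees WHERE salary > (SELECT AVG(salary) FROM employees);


Subquery: AVG(salary) = 86666.67
Filtering: salary > 86666.67
  Hank (120000) -> MATCH
  Leo (100000) -> MATCH
  Iris (90000) -> MATCH


3 rows:
Hank, 120000
Leo, 100000
Iris, 90000


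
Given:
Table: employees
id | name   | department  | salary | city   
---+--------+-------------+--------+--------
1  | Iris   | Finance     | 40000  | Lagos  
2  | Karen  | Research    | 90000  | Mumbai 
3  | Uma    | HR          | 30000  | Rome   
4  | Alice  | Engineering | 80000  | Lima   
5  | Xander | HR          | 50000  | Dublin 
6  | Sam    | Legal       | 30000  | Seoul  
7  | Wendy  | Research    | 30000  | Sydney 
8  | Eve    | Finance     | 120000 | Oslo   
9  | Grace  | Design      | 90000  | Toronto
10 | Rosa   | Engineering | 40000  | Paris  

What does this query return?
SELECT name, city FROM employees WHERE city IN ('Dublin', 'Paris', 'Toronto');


Filtering: city IN ('Dublin', 'Paris', 'Toronto')
Matching: 3 rows

3 rows:
Xander, Dublin
Grace, Toronto
Rosa, Paris


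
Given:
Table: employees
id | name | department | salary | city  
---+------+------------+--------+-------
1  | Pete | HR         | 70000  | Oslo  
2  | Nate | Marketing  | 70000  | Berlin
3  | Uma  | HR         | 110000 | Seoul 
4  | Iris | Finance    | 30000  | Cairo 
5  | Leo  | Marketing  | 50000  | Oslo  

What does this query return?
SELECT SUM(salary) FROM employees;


SUM(salary) = 70000 + 70000 + 110000 + 30000 + 50000 = 330000

330000


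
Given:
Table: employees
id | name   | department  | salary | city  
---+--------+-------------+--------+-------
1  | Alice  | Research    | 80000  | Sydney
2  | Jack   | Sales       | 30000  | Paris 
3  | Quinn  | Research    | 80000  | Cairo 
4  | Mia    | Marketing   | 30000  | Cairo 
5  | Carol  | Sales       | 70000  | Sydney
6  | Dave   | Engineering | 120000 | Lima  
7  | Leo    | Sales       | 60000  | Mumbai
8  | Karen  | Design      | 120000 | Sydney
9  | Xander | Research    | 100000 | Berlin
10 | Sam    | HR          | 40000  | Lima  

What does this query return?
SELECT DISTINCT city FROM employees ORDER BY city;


All 'city' values (row order): Sydney, Paris, Cairo, Cairo, Sydney, Lima, Mumbai, Sydney, Berlin, Lima
Removing duplicates leaves 6 unique value(s).

6 values:
Berlin
Cairo
Lima
Mumbai
Paris
Sydney


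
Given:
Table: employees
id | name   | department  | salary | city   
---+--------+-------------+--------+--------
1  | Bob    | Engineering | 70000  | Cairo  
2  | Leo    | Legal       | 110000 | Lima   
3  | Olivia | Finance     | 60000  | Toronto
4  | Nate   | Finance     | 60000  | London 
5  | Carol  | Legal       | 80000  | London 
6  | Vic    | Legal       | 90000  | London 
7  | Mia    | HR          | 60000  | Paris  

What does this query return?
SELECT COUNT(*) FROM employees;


COUNT(*) counts all rows

7


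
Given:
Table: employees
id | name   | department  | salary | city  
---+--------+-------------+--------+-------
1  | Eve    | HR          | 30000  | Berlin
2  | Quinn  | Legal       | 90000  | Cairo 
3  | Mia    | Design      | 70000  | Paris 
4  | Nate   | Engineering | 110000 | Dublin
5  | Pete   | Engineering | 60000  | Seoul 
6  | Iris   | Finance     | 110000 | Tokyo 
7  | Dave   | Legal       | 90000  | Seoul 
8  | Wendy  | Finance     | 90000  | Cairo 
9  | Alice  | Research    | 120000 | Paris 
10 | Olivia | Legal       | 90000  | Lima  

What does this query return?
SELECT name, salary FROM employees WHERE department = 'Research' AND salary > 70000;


Filtering: department = 'Research' AND salary > 70000
Matching: 1 rows

1 rows:
Alice, 120000


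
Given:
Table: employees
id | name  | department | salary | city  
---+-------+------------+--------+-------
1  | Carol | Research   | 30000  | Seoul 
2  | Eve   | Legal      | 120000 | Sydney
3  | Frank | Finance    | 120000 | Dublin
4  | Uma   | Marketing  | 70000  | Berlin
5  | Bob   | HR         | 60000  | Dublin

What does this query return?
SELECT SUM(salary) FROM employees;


SUM(salary) = 30000 + 120000 + 120000 + 70000 + 60000 = 400000

400000


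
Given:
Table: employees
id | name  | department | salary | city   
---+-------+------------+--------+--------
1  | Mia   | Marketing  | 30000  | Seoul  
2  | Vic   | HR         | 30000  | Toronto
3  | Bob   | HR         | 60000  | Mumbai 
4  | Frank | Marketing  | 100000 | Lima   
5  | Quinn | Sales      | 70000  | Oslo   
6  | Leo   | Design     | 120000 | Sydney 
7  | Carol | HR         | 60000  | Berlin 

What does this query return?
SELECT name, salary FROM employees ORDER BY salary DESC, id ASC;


Sorting by salary DESC, then id ASC for ties

7 rows:
Leo, 120000
Frank, 100000
Quinn, 70000
Bob, 60000
Carol, 60000
Mia, 30000
Vic, 30000


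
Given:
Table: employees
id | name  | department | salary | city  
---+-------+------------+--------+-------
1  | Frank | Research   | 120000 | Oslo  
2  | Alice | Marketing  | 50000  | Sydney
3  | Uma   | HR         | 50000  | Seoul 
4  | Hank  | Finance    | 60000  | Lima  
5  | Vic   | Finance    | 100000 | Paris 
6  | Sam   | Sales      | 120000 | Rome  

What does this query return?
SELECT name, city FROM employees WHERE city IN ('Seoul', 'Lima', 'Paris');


Filtering: city IN ('Seoul', 'Lima', 'Paris')
Matching: 3 rows

3 rows:
Uma, Seoul
Hank, Lima
Vic, Paris


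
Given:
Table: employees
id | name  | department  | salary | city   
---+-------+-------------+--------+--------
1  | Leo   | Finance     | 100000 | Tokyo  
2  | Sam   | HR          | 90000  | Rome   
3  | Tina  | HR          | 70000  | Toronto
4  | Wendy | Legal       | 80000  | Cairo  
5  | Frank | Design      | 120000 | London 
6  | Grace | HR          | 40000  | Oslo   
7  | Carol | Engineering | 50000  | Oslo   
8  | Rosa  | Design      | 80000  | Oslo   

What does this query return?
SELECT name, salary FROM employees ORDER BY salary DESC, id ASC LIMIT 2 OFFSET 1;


Sort by salary DESC (id ASC tiebreak), then skip 1 and take 2
Rows 2 through 3

2 rows:
Leo, 100000
Sam, 90000


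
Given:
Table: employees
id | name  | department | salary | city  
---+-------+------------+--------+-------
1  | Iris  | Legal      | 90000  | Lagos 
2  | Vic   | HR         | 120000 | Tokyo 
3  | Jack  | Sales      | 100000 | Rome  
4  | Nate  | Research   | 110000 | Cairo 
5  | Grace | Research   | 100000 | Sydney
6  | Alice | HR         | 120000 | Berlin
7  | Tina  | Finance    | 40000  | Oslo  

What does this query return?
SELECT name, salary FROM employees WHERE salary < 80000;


Filtering: salary < 80000
Matching: 1 rows

1 rows:
Tina, 40000


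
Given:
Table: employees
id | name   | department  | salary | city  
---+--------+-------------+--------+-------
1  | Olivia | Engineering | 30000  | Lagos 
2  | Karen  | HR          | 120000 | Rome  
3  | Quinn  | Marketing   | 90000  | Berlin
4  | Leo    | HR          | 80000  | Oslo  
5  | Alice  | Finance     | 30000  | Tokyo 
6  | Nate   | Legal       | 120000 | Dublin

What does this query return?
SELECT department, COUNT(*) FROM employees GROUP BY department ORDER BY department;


Assigning each row to its department group:
  Olivia -> Engineering
  Karen -> HR
  Quinn -> Marketing
  Leo -> HR
  Alice -> Finance
  Nate -> Legal


5 groups:
Engineering, 1
Finance, 1
HR, 2
Legal, 1
Marketing, 1


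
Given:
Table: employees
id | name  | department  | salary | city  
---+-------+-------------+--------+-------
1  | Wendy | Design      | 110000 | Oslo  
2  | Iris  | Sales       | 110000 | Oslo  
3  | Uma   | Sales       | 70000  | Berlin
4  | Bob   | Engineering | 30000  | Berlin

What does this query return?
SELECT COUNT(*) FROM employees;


COUNT(*) counts all rows

4


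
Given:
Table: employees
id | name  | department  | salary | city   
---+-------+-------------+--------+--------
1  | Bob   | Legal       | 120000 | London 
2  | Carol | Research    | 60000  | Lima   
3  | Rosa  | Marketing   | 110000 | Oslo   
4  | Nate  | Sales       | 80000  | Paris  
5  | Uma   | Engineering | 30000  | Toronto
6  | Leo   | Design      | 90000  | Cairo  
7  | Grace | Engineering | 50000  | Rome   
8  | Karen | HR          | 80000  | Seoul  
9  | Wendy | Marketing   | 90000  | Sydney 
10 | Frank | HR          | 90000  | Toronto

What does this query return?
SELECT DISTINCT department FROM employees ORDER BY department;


All 'department' values (row order): Legal, Research, Marketing, Sales, Engineering, Design, Engineering, HR, Marketing, HR
Removing duplicates leaves 7 unique value(s).

7 values:
Design
Engineering
HR
Legal
Marketing
Research
Sales


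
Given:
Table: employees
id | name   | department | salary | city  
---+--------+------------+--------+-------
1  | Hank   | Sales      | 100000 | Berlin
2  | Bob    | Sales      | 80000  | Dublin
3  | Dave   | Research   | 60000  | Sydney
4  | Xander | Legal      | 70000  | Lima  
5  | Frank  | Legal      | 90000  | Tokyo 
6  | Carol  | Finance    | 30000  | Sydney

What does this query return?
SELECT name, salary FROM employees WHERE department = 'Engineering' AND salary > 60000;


Filtering: department = 'Engineering' AND salary > 60000
Matching: 0 rows

Empty result set (0 rows)


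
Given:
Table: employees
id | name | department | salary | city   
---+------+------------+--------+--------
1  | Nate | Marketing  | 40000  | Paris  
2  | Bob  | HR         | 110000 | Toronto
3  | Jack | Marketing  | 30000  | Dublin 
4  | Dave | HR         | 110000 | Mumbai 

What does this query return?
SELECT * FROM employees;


SELECT * returns all 4 rows with all columns

4 rows:
1, Nate, Marketing, 40000, Paris
2, Bob, HR, 110000, Toronto
3, Jack, Marketing, 30000, Dublin
4, Dave, HR, 110000, Mumbai


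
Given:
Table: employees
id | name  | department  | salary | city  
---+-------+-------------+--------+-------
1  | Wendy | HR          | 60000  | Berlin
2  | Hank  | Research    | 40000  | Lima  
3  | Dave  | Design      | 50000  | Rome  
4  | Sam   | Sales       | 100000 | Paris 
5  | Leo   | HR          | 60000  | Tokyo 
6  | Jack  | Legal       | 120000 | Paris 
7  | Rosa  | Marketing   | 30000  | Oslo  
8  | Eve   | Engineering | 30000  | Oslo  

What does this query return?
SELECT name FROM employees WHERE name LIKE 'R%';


LIKE 'R%' matches names starting with 'R'
Matching: 1

1 rows:
Rosa


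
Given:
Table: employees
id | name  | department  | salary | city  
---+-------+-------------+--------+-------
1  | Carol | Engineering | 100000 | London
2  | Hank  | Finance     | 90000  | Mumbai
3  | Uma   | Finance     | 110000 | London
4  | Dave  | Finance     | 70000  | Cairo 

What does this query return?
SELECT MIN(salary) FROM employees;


Salaries: 100000, 90000, 110000, 70000
MIN = 70000

70000


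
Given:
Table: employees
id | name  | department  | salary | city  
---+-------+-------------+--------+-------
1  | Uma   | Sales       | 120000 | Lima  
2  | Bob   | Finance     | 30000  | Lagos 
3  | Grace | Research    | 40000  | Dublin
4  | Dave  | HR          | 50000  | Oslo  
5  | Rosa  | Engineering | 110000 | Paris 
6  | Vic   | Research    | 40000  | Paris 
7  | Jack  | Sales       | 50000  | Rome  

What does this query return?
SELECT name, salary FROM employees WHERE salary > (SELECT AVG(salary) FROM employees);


Subquery: AVG(salary) = 62857.14
Filtering: salary > 62857.14
  Uma (120000) -> MATCH
  Rosa (110000) -> MATCH


2 rows:
Uma, 120000
Rosa, 110000


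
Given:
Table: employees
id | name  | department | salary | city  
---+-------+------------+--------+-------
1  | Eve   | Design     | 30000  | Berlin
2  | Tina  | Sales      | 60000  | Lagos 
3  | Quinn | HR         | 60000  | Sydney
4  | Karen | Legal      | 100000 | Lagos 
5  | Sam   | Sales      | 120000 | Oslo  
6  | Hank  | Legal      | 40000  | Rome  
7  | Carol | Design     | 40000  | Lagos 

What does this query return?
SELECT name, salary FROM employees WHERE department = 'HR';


Filtering: department = 'HR'
Matching rows: 1

1 rows:
Quinn, 60000


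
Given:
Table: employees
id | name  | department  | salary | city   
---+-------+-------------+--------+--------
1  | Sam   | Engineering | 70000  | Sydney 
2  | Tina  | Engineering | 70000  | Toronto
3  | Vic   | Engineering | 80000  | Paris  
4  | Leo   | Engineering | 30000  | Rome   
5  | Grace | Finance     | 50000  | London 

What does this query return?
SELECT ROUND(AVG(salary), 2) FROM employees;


SUM(salary) = 300000
COUNT = 5
ROUND(AVG, 2) = ROUND(300000 / 5, 2) = 60000.0

60000.0


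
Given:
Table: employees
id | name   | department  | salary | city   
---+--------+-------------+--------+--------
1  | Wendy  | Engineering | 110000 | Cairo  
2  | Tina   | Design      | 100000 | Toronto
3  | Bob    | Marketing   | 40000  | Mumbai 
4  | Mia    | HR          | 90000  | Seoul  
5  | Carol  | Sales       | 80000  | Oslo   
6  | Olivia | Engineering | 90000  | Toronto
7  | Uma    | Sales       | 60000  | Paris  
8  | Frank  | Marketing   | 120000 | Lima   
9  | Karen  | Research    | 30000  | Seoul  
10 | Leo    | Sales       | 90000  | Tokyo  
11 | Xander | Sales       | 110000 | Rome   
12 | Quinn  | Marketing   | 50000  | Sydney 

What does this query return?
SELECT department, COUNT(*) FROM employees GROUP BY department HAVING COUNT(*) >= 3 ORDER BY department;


Groups with count >= 3:
  Marketing: 3 -> PASS
  Sales: 4 -> PASS
  Design: 1 -> filtered out
  Engineering: 2 -> filtered out
  HR: 1 -> filtered out
  Research: 1 -> filtered out


2 groups:
Marketing, 3
Sales, 4


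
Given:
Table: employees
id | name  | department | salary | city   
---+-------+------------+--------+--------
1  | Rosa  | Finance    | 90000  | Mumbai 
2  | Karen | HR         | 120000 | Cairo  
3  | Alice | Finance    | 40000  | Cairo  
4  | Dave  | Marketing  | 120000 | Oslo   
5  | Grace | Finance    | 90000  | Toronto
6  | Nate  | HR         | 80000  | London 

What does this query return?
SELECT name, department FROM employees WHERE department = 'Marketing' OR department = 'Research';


Filtering: department = 'Marketing' OR 'Research'
Matching: 1 rows

1 rows:
Dave, Marketing


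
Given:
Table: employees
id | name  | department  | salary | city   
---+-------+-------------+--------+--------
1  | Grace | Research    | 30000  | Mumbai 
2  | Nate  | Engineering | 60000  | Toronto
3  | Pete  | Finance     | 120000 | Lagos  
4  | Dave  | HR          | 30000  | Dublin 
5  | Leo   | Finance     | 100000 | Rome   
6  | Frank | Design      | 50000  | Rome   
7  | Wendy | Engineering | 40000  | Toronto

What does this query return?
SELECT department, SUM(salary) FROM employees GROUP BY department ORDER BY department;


Summing salary within each department:
  Design: 50000 = 50000
  Engineering: 60000 + 40000 = 100000
  Finance: 120000 + 100000 = 220000
  HR: 30000 = 30000
  Research: 30000 = 30000


5 groups:
Design, 50000
Engineering, 100000
Finance, 220000
HR, 30000
Research, 30000


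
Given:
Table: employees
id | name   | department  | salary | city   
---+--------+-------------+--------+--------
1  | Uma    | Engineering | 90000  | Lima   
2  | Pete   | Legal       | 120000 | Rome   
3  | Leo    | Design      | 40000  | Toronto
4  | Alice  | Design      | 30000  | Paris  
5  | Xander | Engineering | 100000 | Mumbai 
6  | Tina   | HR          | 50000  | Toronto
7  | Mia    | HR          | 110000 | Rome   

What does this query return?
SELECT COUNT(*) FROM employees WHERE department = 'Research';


Counting rows where department = 'Research'


0


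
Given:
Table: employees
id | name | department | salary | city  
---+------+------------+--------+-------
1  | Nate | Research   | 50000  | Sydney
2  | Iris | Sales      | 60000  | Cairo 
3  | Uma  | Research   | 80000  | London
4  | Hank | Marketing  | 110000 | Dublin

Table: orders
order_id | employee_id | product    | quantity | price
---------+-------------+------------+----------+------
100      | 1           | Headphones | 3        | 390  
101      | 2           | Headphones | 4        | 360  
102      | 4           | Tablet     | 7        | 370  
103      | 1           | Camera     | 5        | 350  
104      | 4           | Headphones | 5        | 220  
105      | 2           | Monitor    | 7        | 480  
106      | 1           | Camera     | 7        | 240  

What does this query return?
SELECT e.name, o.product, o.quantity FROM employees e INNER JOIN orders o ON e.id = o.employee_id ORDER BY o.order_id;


Joining employees.id = orders.employee_id:
  employee Nate (id=1) -> order Headphones
  employee Iris (id=2) -> order Headphones
  employee Hank (id=4) -> order Tablet
  employee Nate (id=1) -> order Camera
  employee Hank (id=4) -> order Headphones
  employee Iris (id=2) -> order Monitor
  employee Nate (id=1) -> order Camera


7 rows:
Nate, Headphones, 3
Iris, Headphones, 4
Hank, Tablet, 7
Nate, Camera, 5
Hank, Headphones, 5
Iris, Monitor, 7
Nate, Camera, 7


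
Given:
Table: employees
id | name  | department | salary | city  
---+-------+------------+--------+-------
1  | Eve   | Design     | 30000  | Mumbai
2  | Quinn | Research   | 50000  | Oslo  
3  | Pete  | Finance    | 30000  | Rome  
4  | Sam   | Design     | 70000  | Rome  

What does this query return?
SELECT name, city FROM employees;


Projecting columns: name, city

4 rows:
Eve, Mumbai
Quinn, Oslo
Pete, Rome
Sam, Rome


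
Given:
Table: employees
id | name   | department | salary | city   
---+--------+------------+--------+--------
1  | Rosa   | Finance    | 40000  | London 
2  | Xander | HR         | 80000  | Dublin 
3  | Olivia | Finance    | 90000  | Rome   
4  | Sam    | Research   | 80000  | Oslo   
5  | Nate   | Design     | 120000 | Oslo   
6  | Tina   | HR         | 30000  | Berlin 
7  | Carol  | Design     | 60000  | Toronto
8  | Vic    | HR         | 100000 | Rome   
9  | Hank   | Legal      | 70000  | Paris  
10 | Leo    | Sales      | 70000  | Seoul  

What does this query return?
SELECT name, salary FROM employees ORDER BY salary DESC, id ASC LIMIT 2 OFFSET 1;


Sort by salary DESC (id ASC tiebreak), then skip 1 and take 2
Rows 2 through 3

2 rows:
Vic, 100000
Olivia, 90000


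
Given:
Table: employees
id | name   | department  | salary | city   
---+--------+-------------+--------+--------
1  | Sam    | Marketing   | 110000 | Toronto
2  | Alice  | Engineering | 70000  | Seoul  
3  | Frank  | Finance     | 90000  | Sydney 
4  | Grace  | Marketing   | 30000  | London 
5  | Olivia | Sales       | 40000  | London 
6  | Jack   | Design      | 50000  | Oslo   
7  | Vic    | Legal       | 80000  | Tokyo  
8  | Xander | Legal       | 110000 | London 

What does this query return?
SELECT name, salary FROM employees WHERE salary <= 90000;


Filtering: salary <= 90000
Matching: 6 rows

6 rows:
Alice, 70000
Frank, 90000
Grace, 30000
Olivia, 40000
Jack, 50000
Vic, 80000


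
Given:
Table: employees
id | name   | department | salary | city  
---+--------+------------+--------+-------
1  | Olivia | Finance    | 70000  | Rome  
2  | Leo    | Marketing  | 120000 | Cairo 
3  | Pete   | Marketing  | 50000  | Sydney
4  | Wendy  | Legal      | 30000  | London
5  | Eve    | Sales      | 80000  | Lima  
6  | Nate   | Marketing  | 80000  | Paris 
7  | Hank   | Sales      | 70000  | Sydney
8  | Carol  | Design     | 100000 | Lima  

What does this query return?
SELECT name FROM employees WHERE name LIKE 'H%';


LIKE 'H%' matches names starting with 'H'
Matching: 1

1 rows:
Hank


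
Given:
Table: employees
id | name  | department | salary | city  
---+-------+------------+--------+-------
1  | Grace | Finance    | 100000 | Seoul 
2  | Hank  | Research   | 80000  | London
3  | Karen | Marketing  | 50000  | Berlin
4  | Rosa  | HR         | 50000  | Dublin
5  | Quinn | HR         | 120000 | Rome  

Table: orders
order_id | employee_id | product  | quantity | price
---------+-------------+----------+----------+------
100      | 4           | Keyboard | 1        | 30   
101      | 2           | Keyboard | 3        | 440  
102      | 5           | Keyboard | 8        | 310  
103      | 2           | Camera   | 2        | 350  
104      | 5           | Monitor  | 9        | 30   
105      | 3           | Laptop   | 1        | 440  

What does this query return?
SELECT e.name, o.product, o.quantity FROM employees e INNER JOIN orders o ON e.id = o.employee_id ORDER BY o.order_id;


Joining employees.id = orders.employee_id:
  employee Rosa (id=4) -> order Keyboard
  employee Hank (id=2) -> order Keyboard
  employee Quinn (id=5) -> order Keyboard
  employee Hank (id=2) -> order Camera
  employee Quinn (id=5) -> order Monitor
  employee Karen (id=3) -> order Laptop


6 rows:
Rosa, Keyboard, 1
Hank, Keyboard, 3
Quinn, Keyboard, 8
Hank, Camera, 2
Quinn, Monitor, 9
Karen, Laptop, 1


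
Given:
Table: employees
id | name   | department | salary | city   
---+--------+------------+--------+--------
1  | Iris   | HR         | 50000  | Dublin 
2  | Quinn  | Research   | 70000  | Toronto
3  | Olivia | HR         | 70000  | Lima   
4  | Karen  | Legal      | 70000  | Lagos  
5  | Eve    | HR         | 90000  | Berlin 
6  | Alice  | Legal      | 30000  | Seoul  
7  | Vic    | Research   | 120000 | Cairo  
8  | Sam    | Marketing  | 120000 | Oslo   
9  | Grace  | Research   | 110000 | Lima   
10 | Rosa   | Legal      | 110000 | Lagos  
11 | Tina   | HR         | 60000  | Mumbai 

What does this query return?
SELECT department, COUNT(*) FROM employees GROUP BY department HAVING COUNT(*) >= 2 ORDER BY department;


Groups with count >= 2:
  HR: 4 -> PASS
  Legal: 3 -> PASS
  Research: 3 -> PASS
  Marketing: 1 -> filtered out


3 groups:
HR, 4
Legal, 3
Research, 3


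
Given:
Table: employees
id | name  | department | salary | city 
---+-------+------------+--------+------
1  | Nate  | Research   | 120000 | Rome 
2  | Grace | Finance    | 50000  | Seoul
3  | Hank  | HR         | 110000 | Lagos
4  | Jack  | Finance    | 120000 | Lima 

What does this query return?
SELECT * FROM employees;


SELECT * returns all 4 rows with all columns

4 rows:
1, Nate, Research, 120000, Rome
2, Grace, Finance, 50000, Seoul
3, Hank, HR, 110000, Lagos
4, Jack, Finance, 120000, Lima


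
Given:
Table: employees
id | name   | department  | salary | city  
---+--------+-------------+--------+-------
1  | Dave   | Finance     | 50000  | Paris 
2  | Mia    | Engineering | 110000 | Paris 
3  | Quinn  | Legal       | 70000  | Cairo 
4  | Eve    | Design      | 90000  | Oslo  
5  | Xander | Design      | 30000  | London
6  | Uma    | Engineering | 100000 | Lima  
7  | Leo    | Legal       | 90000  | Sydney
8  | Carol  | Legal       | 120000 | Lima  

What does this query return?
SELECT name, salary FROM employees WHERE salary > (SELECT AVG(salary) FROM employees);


Subquery: AVG(salary) = 82500.0
Filtering: salary > 82500.0
  Mia (110000) -> MATCH
  Eve (90000) -> MATCH
  Uma (100000) -> MATCH
  Leo (90000) -> MATCH
  Carol (120000) -> MATCH


5 rows:
Mia, 110000
Eve, 90000
Uma, 100000
Leo, 90000
Carol, 120000


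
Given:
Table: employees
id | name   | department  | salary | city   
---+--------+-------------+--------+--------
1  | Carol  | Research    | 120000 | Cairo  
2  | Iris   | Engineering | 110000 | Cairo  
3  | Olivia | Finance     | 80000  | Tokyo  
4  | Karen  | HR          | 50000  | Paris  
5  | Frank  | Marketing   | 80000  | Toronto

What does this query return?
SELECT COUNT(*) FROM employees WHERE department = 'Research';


Counting rows where department = 'Research'
  Carol -> MATCH


1


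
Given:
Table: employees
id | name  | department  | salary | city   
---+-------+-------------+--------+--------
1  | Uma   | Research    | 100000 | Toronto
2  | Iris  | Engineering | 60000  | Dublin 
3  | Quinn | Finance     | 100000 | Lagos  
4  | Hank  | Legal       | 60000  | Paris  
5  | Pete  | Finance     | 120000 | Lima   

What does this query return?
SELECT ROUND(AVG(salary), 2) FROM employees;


SUM(salary) = 440000
COUNT = 5
ROUND(AVG, 2) = ROUND(440000 / 5, 2) = 88000.0

88000.0


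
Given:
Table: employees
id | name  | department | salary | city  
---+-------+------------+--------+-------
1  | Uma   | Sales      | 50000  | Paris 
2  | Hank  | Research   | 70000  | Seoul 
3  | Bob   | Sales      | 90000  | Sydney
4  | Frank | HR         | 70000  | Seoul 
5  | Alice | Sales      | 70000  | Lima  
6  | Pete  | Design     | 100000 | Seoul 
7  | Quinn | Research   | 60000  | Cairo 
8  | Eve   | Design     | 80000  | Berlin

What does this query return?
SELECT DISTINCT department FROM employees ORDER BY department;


All 'department' values (row order): Sales, Research, Sales, HR, Sales, Design, Research, Design
Removing duplicates leaves 4 unique value(s).

4 values:
Design
HR
Research
Sales


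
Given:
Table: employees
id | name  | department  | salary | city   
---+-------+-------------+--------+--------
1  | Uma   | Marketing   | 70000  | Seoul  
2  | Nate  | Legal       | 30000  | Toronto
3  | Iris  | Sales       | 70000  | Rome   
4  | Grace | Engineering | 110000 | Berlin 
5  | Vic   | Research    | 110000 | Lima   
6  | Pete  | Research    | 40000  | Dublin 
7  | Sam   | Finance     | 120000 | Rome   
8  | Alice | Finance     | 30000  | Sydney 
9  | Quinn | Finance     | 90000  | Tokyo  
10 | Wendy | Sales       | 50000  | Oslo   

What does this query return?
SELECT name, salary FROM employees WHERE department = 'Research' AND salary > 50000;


Filtering: department = 'Research' AND salary > 50000
Matching: 1 rows

1 rows:
Vic, 110000


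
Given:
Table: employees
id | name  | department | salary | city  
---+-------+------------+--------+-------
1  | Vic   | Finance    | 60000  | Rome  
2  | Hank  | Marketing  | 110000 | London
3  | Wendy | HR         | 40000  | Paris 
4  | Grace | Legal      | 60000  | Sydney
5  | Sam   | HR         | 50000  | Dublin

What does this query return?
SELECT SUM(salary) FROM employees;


SUM(salary) = 60000 + 110000 + 40000 + 60000 + 50000 = 320000

320000


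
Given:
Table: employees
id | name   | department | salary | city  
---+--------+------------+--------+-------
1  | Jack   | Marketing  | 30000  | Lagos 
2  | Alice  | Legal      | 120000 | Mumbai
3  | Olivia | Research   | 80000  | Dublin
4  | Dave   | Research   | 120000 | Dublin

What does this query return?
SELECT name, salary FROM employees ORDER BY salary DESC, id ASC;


Sorting by salary DESC, then id ASC for ties

4 rows:
Alice, 120000
Dave, 120000
Olivia, 80000
Jack, 30000


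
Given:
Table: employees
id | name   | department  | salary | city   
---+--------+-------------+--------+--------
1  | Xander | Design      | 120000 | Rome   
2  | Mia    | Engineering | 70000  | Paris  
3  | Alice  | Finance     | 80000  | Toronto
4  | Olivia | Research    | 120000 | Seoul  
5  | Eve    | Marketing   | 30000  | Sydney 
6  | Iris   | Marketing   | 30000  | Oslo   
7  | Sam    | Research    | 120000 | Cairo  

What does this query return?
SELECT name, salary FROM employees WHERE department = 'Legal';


Filtering: department = 'Legal'
Matching rows: 0

Empty result set (0 rows)


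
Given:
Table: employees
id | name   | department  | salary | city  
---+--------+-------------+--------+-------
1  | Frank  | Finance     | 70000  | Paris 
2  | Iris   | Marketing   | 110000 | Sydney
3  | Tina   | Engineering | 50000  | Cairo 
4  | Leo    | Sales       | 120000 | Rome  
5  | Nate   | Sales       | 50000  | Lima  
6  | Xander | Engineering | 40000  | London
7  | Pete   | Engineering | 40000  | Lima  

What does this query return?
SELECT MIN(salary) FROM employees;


Salaries: 70000, 110000, 50000, 120000, 50000, 40000, 40000
MIN = 40000

40000


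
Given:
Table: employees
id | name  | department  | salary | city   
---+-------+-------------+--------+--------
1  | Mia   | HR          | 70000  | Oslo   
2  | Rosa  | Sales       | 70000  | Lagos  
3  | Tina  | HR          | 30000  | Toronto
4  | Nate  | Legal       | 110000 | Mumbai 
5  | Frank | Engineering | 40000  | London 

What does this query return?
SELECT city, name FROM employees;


Projecting columns: city, name

5 rows:
Oslo, Mia
Lagos, Rosa
Toronto, Tina
Mumbai, Nate
London, Frank


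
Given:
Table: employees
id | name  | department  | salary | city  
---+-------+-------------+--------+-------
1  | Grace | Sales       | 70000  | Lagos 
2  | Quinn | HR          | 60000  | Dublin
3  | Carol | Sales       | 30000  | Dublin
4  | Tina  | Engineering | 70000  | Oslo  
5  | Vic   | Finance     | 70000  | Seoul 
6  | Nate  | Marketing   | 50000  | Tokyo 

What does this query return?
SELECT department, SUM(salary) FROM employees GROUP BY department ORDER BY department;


Summing salary within each department:
  Engineering: 70000 = 70000
  Finance: 70000 = 70000
  HR: 60000 = 60000
  Marketing: 50000 = 50000
  Sales: 70000 + 30000 = 100000


5 groups:
Engineering, 70000
Finance, 70000
HR, 60000
Marketing, 50000
Sales, 100000


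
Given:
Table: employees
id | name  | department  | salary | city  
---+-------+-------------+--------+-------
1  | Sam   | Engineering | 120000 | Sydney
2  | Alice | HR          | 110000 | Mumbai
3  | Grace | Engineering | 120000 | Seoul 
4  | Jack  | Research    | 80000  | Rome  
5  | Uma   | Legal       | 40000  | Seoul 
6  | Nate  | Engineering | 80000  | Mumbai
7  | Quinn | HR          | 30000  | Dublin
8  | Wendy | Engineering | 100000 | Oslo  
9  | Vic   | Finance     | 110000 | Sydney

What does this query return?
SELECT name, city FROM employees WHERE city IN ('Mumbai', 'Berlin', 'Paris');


Filtering: city IN ('Mumbai', 'Berlin', 'Paris')
Matching: 2 rows

2 rows:
Alice, Mumbai
Nate, Mumbai


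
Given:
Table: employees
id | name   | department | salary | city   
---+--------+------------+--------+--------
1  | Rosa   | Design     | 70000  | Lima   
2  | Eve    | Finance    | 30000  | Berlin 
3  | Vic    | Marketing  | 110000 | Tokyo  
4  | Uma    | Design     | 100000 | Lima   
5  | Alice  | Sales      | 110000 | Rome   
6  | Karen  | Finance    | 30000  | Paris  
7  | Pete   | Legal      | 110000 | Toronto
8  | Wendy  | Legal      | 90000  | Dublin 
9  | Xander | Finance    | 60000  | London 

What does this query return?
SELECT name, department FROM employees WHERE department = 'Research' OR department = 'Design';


Filtering: department = 'Research' OR 'Design'
Matching: 2 rows

2 rows:
Rosa, Design
Uma, Design


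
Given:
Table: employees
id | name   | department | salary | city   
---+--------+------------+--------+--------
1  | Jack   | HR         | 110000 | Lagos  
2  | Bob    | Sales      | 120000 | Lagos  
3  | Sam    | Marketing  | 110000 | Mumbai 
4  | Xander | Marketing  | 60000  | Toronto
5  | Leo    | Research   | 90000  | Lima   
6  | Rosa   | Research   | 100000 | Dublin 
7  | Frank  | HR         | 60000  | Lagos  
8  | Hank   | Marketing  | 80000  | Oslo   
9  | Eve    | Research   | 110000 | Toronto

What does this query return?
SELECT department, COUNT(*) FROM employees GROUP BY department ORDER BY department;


Assigning each row to its department group:
  Jack -> HR
  Bob -> Sales
  Sam -> Marketing
  Xander -> Marketing
  Leo -> Research
  Rosa -> Research
  Frank -> HR
  Hank -> Marketing
  Eve -> Research


4 groups:
HR, 2
Marketing, 3
Research, 3
Sales, 1


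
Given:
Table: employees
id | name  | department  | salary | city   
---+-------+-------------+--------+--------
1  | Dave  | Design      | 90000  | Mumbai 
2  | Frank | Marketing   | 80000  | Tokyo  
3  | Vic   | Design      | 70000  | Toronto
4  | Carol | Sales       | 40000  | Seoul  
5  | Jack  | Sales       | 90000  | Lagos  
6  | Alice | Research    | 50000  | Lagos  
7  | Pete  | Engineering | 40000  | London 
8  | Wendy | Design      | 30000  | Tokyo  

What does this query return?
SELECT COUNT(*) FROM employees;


COUNT(*) counts all rows

8


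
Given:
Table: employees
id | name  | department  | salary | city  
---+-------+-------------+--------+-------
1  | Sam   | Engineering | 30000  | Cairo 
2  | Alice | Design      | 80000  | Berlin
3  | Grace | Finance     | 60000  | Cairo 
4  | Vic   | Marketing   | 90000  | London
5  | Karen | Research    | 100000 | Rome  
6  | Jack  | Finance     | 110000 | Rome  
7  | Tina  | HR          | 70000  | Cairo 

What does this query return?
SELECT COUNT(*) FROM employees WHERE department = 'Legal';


Counting rows where department = 'Legal'


0


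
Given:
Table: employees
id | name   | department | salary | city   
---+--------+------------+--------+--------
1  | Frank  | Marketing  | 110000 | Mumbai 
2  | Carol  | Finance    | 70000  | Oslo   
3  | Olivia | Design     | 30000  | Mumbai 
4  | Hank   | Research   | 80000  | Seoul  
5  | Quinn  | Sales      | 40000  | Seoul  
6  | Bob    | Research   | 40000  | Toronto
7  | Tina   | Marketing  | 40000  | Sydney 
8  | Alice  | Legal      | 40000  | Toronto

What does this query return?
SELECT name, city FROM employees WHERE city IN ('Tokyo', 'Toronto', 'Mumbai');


Filtering: city IN ('Tokyo', 'Toronto', 'Mumbai')
Matching: 4 rows

4 rows:
Frank, Mumbai
Olivia, Mumbai
Bob, Toronto
Alice, Toronto


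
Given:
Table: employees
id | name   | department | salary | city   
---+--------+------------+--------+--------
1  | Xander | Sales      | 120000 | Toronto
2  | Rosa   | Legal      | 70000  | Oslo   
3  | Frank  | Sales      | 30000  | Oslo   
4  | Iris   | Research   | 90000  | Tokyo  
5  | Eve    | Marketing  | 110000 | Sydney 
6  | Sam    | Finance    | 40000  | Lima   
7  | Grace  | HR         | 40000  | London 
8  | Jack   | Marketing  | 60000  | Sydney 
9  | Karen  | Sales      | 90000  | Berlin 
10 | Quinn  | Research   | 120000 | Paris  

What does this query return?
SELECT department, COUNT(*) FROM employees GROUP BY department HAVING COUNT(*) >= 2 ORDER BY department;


Groups with count >= 2:
  Marketing: 2 -> PASS
  Research: 2 -> PASS
  Sales: 3 -> PASS
  Finance: 1 -> filtered out
  HR: 1 -> filtered out
  Legal: 1 -> filtered out


3 groups:
Marketing, 2
Research, 2
Sales, 3


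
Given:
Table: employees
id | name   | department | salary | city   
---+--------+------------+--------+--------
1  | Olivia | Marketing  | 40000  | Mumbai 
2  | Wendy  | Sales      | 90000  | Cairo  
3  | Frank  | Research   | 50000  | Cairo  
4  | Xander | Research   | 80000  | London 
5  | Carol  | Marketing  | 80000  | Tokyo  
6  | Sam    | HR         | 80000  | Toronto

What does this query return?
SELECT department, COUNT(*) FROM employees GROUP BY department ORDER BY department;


Assigning each row to its department group:
  Olivia -> Marketing
  Wendy -> Sales
  Frank -> Research
  Xander -> Research
  Carol -> Marketing
  Sam -> HR


4 groups:
HR, 1
Marketing, 2
Research, 2
Sales, 1


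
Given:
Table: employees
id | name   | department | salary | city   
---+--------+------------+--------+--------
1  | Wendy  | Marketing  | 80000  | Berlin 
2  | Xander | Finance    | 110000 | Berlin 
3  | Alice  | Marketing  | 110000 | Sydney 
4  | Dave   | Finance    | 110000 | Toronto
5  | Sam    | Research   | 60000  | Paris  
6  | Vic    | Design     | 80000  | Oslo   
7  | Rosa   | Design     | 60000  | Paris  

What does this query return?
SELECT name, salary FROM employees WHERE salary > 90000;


Filtering: salary > 90000
Matching: 3 rows

3 rows:
Xander, 110000
Alice, 110000
Dave, 110000


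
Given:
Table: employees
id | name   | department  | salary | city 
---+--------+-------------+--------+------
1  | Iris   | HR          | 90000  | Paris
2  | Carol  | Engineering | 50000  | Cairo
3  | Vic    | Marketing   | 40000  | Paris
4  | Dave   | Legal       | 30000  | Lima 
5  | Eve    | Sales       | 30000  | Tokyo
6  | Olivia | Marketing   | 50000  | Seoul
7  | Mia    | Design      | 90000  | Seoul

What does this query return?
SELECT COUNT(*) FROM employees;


COUNT(*) counts all rows

7


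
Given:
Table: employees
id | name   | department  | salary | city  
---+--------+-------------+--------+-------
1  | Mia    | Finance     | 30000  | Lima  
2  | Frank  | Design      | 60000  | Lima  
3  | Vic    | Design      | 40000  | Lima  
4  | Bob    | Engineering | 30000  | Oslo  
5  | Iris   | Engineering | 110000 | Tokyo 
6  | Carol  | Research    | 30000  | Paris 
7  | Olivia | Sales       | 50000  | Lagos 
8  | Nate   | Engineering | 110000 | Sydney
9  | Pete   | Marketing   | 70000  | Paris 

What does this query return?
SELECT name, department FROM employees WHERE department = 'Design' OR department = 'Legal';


Filtering: department = 'Design' OR 'Legal'
Matching: 2 rows

2 rows:
Frank, Design
Vic, Design


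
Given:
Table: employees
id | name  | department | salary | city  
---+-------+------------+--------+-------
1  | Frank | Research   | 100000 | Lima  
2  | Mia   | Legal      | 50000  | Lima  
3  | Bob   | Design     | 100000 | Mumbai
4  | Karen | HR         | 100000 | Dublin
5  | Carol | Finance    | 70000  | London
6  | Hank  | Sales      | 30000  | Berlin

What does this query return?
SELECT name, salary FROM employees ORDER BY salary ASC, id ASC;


Sorting by salary ASC, then id ASC for ties

6 rows:
Hank, 30000
Mia, 50000
Carol, 70000
Frank, 100000
Bob, 100000
Karen, 100000


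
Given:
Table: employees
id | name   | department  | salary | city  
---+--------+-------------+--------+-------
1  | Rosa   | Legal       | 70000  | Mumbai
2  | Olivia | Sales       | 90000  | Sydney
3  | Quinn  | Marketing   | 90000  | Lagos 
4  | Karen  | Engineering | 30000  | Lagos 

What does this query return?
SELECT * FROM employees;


SELECT * returns all 4 rows with all columns

4 rows:
1, Rosa, Legal, 70000, Mumbai
2, Olivia, Sales, 90000, Sydney
3, Quinn, Marketing, 90000, Lagos
4, Karen, Engineering, 30000, Lagos


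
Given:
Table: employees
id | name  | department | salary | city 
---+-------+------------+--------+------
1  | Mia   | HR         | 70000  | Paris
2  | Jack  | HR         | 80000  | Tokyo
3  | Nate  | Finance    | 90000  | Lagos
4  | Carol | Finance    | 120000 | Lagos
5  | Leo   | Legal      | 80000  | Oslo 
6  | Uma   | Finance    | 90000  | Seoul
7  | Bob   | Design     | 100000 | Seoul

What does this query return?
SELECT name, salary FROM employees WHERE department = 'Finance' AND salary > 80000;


Filtering: department = 'Finance' AND salary > 80000
Matching: 3 rows

3 rows:
Nate, 90000
Carol, 120000
Uma, 90000


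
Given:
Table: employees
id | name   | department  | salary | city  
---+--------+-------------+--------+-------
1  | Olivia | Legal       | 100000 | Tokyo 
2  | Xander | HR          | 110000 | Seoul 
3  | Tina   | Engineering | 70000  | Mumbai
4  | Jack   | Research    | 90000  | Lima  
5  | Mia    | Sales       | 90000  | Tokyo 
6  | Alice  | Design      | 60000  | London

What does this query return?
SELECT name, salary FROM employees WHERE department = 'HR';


Filtering: department = 'HR'
Matching rows: 1

1 rows:
Xander, 110000


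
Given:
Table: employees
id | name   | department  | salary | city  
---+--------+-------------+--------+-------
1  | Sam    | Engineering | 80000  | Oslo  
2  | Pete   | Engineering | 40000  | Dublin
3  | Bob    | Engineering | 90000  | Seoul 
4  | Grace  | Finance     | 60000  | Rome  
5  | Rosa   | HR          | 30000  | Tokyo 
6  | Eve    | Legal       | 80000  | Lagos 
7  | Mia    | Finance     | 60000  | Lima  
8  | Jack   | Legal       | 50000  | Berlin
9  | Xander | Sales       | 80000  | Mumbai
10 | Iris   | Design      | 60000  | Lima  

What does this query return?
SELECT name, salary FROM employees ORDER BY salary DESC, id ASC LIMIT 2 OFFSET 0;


Sort by salary DESC (id ASC tiebreak), then skip 0 and take 2
Rows 1 through 2

2 rows:
Bob, 90000
Sam, 80000


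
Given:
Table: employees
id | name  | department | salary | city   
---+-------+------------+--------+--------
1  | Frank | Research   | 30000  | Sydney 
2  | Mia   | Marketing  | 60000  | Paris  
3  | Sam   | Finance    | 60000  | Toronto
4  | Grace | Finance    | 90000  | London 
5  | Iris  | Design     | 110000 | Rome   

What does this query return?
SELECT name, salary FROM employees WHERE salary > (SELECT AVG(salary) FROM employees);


Subquery: AVG(salary) = 70000.0
Filtering: salary > 70000.0
  Grace (90000) -> MATCH
  Iris (110000) -> MATCH


2 rows:
Grace, 90000
Iris, 110000
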